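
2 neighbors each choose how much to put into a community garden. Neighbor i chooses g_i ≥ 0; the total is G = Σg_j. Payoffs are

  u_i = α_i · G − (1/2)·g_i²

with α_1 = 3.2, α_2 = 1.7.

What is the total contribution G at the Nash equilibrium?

Neighbor i's FOC: ∂u_i/∂g_i = α_i − g_i = 0, so g_i* = α_i.
NE contributions = (3.2, 1.7); G = 4.9.

4.9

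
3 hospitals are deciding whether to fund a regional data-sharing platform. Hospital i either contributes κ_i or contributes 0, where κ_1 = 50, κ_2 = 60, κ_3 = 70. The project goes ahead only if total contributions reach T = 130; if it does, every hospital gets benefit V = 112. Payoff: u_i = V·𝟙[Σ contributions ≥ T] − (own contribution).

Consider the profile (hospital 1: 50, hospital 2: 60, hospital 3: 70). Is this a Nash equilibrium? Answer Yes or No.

Total = 180 ≥ 130: provided.
Hospital 1 (pledges 50, payoff 62): dropping to 0 → total 130, payoff 112. Profitable deviation.

No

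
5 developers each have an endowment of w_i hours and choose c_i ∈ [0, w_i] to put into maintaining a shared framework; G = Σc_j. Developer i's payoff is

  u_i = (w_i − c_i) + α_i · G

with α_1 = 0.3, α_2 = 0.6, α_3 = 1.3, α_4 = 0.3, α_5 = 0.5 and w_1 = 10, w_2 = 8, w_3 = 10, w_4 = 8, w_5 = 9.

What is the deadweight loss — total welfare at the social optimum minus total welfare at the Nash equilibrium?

∂u_i/∂c_i = α_i − 1, so developer i contributes w_i if α_i > 1, else 0.
α_i > 1 for i ∈ {3}; NE contributions (0, 0, 10, 0, 0), G = 10.
W^NE = Σw_i − G^NE + (Σα_i)·G^NE = 45 + 2·10 = 65.
Planner: ∂(Σu_j)/∂c_i = Σα_j − 1 = 2 > 0, so everyone contributes w_i; G^SO = 45, W^SO = 45 + 2·45 = 135.
Deadweight loss = 70.

70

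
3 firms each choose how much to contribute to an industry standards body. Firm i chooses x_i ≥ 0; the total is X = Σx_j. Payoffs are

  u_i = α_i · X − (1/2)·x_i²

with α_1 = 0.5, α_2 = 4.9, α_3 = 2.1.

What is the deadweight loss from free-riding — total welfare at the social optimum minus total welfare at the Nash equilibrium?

Firm i's FOC: ∂u_i/∂x_i = α_i − x_i = 0, so x_i* = α_i.
NE contributions = (0.5, 4.9, 2.1); X = 7.5.
W^NE = (Σα)·X − ½Σα_i² = 7.5² − ½·28.67 = 41.915.
Planner sets x_i = Σα_j = 7.5 for every i, so X^SO = 3·7.5 = 22.5.
W^SO = (Σα)·X^SO − ½·3·(Σα)² = (3/2)·7.5² = 84.375.
Deadweight loss = W^SO − W^NE = 42.46.

42.46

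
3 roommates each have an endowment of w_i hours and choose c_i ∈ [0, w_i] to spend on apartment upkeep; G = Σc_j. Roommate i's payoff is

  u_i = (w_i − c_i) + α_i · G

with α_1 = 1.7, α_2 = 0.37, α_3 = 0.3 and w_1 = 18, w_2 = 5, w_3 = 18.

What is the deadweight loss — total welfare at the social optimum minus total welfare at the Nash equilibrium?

31.51

∂u_i/∂c_i = α_i − 1, so roommate i contributes w_i if α_i > 1, else 0.
α_i > 1 for i ∈ {1}; NE contributions (18, 0, 0), G = 18.
W^NE = Σw_i − G^NE + (Σα_i)·G^NE = 41 + 1.37·18 = 65.66.
Planner: ∂(Σu_j)/∂c_i = Σα_j − 1 = 1.37 > 0, so everyone contributes w_i; G^SO = 41, W^SO = 41 + 1.37·41 = 97.17.
Deadweight loss = 31.51.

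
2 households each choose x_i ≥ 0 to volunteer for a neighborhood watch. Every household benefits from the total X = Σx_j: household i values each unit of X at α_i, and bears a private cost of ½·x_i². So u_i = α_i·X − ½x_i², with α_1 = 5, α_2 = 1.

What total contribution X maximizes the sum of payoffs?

Planner FOC: ∂(Σu_j)/∂x_i = (Σα_j) − x_i = 0, so x_i^SO = Σα_j = 6 for every i; X^SO = 12.

12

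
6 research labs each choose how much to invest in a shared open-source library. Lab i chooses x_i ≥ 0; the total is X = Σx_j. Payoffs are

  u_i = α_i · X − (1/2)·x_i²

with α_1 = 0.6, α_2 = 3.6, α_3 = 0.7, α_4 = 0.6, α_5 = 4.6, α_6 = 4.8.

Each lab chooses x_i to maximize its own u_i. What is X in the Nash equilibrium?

Lab i's FOC: ∂u_i/∂x_i = α_i − x_i = 0, so x_i* = α_i.
NE contributions = (0.6, 3.6, 0.7, 0.6, 4.6, 4.8); X = 14.9.

14.9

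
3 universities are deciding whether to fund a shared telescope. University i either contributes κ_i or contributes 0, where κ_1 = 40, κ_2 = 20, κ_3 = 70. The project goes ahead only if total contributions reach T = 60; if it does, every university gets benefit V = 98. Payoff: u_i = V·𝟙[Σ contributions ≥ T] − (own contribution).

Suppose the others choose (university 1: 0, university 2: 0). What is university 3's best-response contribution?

70

Others' total = 0. Contributing 70 brings total to 70 ≥ 60: gain V − κ_3 = 28.
Best response: 70.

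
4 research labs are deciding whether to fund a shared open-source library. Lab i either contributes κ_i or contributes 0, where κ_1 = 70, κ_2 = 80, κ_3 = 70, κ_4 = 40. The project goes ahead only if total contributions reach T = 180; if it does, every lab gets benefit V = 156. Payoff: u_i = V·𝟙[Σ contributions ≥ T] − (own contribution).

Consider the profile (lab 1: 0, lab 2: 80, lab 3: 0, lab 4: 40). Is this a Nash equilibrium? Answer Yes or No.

Total = 120 < 180: not provided.
Lab 1 (pledges 0, payoff 0): pledging 70 → total 190, payoff 86. Profitable deviation.

No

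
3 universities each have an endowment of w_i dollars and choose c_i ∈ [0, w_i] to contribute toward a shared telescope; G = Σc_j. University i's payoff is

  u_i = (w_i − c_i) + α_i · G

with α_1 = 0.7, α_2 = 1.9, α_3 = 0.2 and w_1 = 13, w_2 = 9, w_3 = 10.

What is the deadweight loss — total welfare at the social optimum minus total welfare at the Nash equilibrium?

41.4

∂u_i/∂c_i = α_i − 1, so university i contributes w_i if α_i > 1, else 0.
α_i > 1 for i ∈ {2}; NE contributions (0, 9, 0), G = 9.
W^NE = Σw_i − G^NE + (Σα_i)·G^NE = 32 + 1.8·9 = 48.2.
Planner: ∂(Σu_j)/∂c_i = Σα_j − 1 = 1.8 > 0, so everyone contributes w_i; G^SO = 32, W^SO = 32 + 1.8·32 = 89.6.
Deadweight loss = 41.4.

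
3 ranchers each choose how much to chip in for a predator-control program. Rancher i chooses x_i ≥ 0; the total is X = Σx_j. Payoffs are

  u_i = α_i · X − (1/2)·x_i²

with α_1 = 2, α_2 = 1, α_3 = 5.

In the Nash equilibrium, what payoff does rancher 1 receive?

Rancher i's FOC: ∂u_i/∂x_i = α_i − x_i = 0, so x_i* = α_i.
NE contributions = (2, 1, 5); X = 8.
u_1 = α_1·X − ½·(x_1)² = 2·8 − ½·2² = 14.

14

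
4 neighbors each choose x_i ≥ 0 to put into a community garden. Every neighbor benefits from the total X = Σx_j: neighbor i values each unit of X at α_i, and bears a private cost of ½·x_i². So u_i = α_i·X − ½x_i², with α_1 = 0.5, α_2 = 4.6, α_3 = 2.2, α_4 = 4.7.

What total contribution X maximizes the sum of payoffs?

Planner FOC: ∂(Σu_j)/∂x_i = (Σα_j) − x_i = 0, so x_i^SO = Σα_j = 12 for every i; X^SO = 48.

48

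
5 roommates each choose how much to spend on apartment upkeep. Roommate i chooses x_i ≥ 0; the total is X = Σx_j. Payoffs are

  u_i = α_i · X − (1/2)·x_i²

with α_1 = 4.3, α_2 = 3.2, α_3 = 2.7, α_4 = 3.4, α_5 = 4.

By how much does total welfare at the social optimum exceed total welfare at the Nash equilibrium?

Roommate i's FOC: ∂u_i/∂x_i = α_i − x_i = 0, so x_i* = α_i.
NE contributions = (4.3, 3.2, 2.7, 3.4, 4); X = 17.6.
W^NE = (Σα)·X − ½Σα_i² = 17.6² − ½·63.58 = 277.97.
Planner sets x_i = Σα_j = 17.6 for every i, so X^SO = 5·17.6 = 88.
W^SO = (Σα)·X^SO − ½·5·(Σα)² = (5/2)·17.6² = 774.4.
Deadweight loss = W^SO − W^NE = 496.43.

496.43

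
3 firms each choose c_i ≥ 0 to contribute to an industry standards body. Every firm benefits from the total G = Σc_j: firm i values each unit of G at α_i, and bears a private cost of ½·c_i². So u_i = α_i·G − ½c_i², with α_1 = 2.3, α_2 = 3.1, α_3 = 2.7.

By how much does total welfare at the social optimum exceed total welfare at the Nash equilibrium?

Firm i's FOC: ∂u_i/∂c_i = α_i − c_i = 0, so c_i* = α_i.
NE contributions = (2.3, 3.1, 2.7); G = 8.1.
W^NE = (Σα)·G − ½Σα_i² = 8.1² − ½·22.19 = 54.515.
Planner sets c_i = Σα_j = 8.1 for every i, so G^SO = 3·8.1 = 24.3.
W^SO = (Σα)·G^SO − ½·3·(Σα)² = (3/2)·8.1² = 98.415.
Deadweight loss = W^SO − W^NE = 43.9.

43.9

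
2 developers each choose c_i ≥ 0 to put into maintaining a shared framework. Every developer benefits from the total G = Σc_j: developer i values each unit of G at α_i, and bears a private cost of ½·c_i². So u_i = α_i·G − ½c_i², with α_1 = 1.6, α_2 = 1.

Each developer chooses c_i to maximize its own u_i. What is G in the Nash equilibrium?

Developer i's FOC: ∂u_i/∂c_i = α_i − c_i = 0, so c_i* = α_i.
NE contributions = (1.6, 1); G = 2.6.

2.6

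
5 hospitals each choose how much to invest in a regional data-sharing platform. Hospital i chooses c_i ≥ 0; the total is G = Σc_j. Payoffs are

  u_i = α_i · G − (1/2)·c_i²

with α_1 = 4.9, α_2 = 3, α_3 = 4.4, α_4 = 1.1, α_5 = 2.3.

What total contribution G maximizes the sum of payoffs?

78.5

Planner FOC: ∂(Σu_j)/∂c_i = (Σα_j) − c_i = 0, so c_i^SO = Σα_j = 15.7 for every i; G^SO = 78.5.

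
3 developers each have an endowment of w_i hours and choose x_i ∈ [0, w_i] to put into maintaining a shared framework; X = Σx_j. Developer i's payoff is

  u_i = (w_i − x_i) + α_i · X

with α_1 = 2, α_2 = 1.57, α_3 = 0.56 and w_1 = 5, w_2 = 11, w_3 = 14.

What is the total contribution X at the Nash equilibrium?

16

∂u_i/∂x_i = α_i − 1, so developer i contributes w_i if α_i > 1, else 0.
α_i > 1 for i ∈ {1, 2}; NE contributions (5, 11, 0), X = 16.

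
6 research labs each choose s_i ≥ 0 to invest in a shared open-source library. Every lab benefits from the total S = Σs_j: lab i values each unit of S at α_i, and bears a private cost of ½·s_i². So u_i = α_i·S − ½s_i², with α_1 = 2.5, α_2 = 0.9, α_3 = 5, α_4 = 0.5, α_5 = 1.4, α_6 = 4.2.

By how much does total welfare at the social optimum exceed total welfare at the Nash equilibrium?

Lab i's FOC: ∂u_i/∂s_i = α_i − s_i = 0, so s_i* = α_i.
NE contributions = (2.5, 0.9, 5, 0.5, 1.4, 4.2); S = 14.5.
W^NE = (Σα)·S − ½Σα_i² = 14.5² − ½·51.91 = 184.295.
Planner sets s_i = Σα_j = 14.5 for every i, so S^SO = 6·14.5 = 87.
W^SO = (Σα)·S^SO − ½·6·(Σα)² = (6/2)·14.5² = 630.75.
Deadweight loss = W^SO − W^NE = 446.455.

446.455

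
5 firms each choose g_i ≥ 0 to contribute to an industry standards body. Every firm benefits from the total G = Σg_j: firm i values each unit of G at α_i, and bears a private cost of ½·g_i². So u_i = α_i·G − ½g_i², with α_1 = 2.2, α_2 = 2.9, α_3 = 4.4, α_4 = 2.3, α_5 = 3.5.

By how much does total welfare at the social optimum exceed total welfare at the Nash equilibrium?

Firm i's FOC: ∂u_i/∂g_i = α_i − g_i = 0, so g_i* = α_i.
NE contributions = (2.2, 2.9, 4.4, 2.3, 3.5); G = 15.3.
W^NE = (Σα)·G − ½Σα_i² = 15.3² − ½·50.15 = 209.015.
Planner sets g_i = Σα_j = 15.3 for every i, so G^SO = 5·15.3 = 76.5.
W^SO = (Σα)·G^SO − ½·5·(Σα)² = (5/2)·15.3² = 585.225.
Deadweight loss = W^SO − W^NE = 376.21.

376.21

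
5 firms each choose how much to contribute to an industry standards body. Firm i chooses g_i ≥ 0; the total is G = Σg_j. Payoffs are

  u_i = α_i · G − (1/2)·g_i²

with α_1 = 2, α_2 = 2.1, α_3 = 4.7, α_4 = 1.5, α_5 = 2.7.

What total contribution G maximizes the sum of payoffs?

65

Planner FOC: ∂(Σu_j)/∂g_i = (Σα_j) − g_i = 0, so g_i^SO = Σα_j = 13 for every i; G^SO = 65.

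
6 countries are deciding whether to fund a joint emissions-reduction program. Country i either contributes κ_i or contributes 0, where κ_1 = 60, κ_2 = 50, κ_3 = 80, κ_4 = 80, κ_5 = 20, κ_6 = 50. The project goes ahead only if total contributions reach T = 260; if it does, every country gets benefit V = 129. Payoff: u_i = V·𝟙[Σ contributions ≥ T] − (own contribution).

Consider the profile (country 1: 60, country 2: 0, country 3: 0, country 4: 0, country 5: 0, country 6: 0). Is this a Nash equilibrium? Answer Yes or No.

Total = 60 < 260: not provided.
Country 1 (pledges 60, payoff -60): dropping to 0 → total 0, payoff 0. Profitable deviation.

No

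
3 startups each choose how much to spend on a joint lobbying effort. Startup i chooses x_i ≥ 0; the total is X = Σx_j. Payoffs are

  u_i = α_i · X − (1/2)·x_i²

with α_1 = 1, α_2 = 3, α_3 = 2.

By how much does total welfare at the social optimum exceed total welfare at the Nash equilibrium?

Startup i's FOC: ∂u_i/∂x_i = α_i − x_i = 0, so x_i* = α_i.
NE contributions = (1, 3, 2); X = 6.
W^NE = (Σα)·X − ½Σα_i² = 6² − ½·14 = 29.
Planner sets x_i = Σα_j = 6 for every i, so X^SO = 3·6 = 18.
W^SO = (Σα)·X^SO − ½·3·(Σα)² = (3/2)·6² = 54.
Deadweight loss = W^SO − W^NE = 25.

25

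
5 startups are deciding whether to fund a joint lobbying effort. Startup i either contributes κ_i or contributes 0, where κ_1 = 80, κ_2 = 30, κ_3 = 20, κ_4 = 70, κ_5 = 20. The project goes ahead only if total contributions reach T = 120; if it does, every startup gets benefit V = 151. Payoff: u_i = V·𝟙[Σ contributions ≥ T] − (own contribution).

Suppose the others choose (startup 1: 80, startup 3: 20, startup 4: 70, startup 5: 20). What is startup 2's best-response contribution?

0

Others' total = 190 ≥ 120; contributing adds cost 30 for no extra benefit.
Best response: 0.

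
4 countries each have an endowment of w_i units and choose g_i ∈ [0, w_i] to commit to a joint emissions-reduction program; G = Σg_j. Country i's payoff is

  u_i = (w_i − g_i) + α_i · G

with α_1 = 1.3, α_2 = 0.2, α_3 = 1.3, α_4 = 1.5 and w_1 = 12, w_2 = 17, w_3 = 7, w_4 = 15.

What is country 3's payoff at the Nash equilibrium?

∂u_i/∂g_i = α_i − 1, so country i contributes w_i if α_i > 1, else 0.
α_i > 1 for i ∈ {1, 3, 4}; NE contributions (12, 0, 7, 15), G = 34.
u_3 = (7 − 7) + 1.3·34 = 44.2.

44.2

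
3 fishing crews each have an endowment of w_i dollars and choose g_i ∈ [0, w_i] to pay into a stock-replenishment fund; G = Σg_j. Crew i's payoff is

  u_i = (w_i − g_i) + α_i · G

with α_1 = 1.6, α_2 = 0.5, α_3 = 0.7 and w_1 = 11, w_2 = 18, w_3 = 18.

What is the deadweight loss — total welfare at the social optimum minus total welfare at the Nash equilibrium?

∂u_i/∂g_i = α_i − 1, so crew i contributes w_i if α_i > 1, else 0.
α_i > 1 for i ∈ {1}; NE contributions (11, 0, 0), G = 11.
W^NE = Σw_i − G^NE + (Σα_i)·G^NE = 47 + 1.8·11 = 66.8.
Planner: ∂(Σu_j)/∂g_i = Σα_j − 1 = 1.8 > 0, so everyone contributes w_i; G^SO = 47, W^SO = 47 + 1.8·47 = 131.6.
Deadweight loss = 64.8.

64.8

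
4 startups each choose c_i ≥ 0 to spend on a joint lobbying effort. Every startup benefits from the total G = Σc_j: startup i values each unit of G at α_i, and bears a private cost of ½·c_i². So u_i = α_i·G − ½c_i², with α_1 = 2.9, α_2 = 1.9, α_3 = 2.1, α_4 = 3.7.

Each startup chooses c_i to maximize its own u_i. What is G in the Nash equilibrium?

Startup i's FOC: ∂u_i/∂c_i = α_i − c_i = 0, so c_i* = α_i.
NE contributions = (2.9, 1.9, 2.1, 3.7); G = 10.6.

10.6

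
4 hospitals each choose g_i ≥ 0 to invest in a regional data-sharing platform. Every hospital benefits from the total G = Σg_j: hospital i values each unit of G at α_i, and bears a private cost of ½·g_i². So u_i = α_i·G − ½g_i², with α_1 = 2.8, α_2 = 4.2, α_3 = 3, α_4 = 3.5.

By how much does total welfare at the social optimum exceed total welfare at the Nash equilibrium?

205.615

Hospital i's FOC: ∂u_i/∂g_i = α_i − g_i = 0, so g_i* = α_i.
NE contributions = (2.8, 4.2, 3, 3.5); G = 13.5.
W^NE = (Σα)·G − ½Σα_i² = 13.5² − ½·46.73 = 158.885.
Planner sets g_i = Σα_j = 13.5 for every i, so G^SO = 4·13.5 = 54.
W^SO = (Σα)·G^SO − ½·4·(Σα)² = (4/2)·13.5² = 364.5.
Deadweight loss = W^SO − W^NE = 205.615.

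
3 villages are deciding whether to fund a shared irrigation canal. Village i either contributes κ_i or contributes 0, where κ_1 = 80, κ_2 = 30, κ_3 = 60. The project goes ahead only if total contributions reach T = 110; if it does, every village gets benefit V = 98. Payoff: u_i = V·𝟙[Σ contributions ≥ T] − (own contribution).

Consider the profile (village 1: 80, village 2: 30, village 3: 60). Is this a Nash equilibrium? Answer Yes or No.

Total = 170 ≥ 110: provided.
Village 1 (pledges 80, payoff 18): dropping to 0 → total 90, payoff 0. No gain.
Village 2 (pledges 30, payoff 68): dropping to 0 → total 140, payoff 98. Profitable deviation.

No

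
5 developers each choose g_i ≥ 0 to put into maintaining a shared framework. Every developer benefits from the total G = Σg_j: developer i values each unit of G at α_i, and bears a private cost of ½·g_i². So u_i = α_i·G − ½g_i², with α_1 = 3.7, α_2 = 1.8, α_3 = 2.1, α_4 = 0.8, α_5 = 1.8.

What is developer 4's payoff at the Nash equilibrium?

Developer i's FOC: ∂u_i/∂g_i = α_i − g_i = 0, so g_i* = α_i.
NE contributions = (3.7, 1.8, 2.1, 0.8, 1.8); G = 10.2.
u_4 = α_4·G − ½·(g_4)² = 0.8·10.2 − ½·0.8² = 7.84.

7.84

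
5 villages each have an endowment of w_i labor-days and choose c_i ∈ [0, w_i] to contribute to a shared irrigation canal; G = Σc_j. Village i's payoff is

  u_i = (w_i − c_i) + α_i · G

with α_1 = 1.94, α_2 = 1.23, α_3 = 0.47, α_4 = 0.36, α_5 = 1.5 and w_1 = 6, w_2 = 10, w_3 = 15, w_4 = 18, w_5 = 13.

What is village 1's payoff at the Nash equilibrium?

56.26

∂u_i/∂c_i = α_i − 1, so village i contributes w_i if α_i > 1, else 0.
α_i > 1 for i ∈ {1, 2, 5}; NE contributions (6, 10, 0, 0, 13), G = 29.
u_1 = (6 − 6) + 1.94·29 = 56.26.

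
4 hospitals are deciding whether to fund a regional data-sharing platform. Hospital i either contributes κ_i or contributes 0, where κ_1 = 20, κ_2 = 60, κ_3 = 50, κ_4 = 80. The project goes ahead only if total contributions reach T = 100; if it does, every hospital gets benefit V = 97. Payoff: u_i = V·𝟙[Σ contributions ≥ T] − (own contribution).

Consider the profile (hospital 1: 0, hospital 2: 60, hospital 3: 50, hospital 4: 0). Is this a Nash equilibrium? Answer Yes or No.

Total = 110 ≥ 100: provided.
Hospital 1 (pledges 0, payoff 97): pledging 20 → total 130, payoff 77. No gain.
Hospital 2 (pledges 60, payoff 37): dropping to 0 → total 50, payoff 0. No gain.
Hospital 3 (pledges 50, payoff 47): dropping to 0 → total 60, payoff 0. No gain.
Hospital 4 (pledges 0, payoff 97): pledging 80 → total 190, payoff 17. No gain.

Yes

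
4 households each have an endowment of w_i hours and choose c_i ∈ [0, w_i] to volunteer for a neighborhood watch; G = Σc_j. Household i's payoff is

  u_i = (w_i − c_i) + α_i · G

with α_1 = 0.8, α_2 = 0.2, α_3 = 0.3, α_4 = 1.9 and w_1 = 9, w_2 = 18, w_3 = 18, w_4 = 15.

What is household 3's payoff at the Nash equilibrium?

∂u_i/∂c_i = α_i − 1, so household i contributes w_i if α_i > 1, else 0.
α_i > 1 for i ∈ {4}; NE contributions (0, 0, 0, 15), G = 15.
u_3 = (18 − 0) + 0.3·15 = 22.5.

22.5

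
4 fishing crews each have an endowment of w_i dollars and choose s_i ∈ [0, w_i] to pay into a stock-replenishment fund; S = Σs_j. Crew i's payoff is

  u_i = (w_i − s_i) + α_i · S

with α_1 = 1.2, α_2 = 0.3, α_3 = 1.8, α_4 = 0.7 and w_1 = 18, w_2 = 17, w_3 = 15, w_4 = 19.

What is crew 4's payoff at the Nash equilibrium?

∂u_i/∂s_i = α_i − 1, so crew i contributes w_i if α_i > 1, else 0.
α_i > 1 for i ∈ {1, 3}; NE contributions (18, 0, 15, 0), S = 33.
u_4 = (19 − 0) + 0.7·33 = 42.1.

42.1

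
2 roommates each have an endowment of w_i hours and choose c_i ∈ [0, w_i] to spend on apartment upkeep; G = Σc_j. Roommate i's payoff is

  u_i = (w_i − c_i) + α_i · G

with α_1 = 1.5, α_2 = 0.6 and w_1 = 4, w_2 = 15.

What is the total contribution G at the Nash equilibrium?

4

∂u_i/∂c_i = α_i − 1, so roommate i contributes w_i if α_i > 1, else 0.
α_i > 1 for i ∈ {1}; NE contributions (4, 0), G = 4.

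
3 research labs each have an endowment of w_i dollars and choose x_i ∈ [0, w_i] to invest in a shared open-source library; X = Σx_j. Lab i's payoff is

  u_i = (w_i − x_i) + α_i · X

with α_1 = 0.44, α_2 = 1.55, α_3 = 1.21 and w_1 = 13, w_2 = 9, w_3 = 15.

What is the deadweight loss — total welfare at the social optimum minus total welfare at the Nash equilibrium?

∂u_i/∂x_i = α_i − 1, so lab i contributes w_i if α_i > 1, else 0.
α_i > 1 for i ∈ {2, 3}; NE contributions (0, 9, 15), X = 24.
W^NE = Σw_i − X^NE + (Σα_i)·X^NE = 37 + 2.2·24 = 89.8.
Planner: ∂(Σu_j)/∂x_i = Σα_j − 1 = 2.2 > 0, so everyone contributes w_i; X^SO = 37, W^SO = 37 + 2.2·37 = 118.4.
Deadweight loss = 28.6.

28.6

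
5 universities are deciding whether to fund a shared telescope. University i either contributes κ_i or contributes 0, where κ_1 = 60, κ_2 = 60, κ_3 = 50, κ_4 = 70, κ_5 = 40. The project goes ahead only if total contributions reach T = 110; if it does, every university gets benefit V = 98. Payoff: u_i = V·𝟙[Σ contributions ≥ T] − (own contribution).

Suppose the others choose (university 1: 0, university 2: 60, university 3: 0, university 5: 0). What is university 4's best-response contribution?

70

Others' total = 60. Contributing 70 brings total to 130 ≥ 110: gain V − κ_4 = 28.
Best response: 70.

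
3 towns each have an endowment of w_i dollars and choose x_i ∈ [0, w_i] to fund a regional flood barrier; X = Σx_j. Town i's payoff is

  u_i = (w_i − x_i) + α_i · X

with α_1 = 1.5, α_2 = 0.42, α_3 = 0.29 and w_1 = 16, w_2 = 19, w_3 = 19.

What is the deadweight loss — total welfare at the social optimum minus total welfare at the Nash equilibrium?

∂u_i/∂x_i = α_i − 1, so town i contributes w_i if α_i > 1, else 0.
α_i > 1 for i ∈ {1}; NE contributions (16, 0, 0), X = 16.
W^NE = Σw_i − X^NE + (Σα_i)·X^NE = 54 + 1.21·16 = 73.36.
Planner: ∂(Σu_j)/∂x_i = Σα_j − 1 = 1.21 > 0, so everyone contributes w_i; X^SO = 54, W^SO = 54 + 1.21·54 = 119.34.
Deadweight loss = 45.98.

45.98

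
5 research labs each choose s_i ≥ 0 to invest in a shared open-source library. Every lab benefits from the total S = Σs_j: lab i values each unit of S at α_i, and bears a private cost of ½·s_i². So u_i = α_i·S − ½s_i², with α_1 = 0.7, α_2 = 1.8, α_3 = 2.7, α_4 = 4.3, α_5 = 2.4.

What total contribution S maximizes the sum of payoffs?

Planner FOC: ∂(Σu_j)/∂s_i = (Σα_j) − s_i = 0, so s_i^SO = Σα_j = 11.9 for every i; S^SO = 59.5.

59.5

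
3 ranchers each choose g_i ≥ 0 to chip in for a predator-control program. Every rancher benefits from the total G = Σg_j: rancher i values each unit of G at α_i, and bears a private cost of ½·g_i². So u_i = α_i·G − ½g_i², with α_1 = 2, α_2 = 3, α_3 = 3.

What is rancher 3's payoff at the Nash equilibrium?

Rancher i's FOC: ∂u_i/∂g_i = α_i − g_i = 0, so g_i* = α_i.
NE contributions = (2, 3, 3); G = 8.
u_3 = α_3·G − ½·(g_3)² = 3·8 − ½·3² = 19.5.

19.5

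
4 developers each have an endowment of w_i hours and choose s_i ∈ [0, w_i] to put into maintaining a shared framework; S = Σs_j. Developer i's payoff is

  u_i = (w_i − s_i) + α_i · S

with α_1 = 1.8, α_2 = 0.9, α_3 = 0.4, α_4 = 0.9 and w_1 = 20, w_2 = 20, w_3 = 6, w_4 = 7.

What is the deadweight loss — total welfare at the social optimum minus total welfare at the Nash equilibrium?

99

∂u_i/∂s_i = α_i − 1, so developer i contributes w_i if α_i > 1, else 0.
α_i > 1 for i ∈ {1}; NE contributions (20, 0, 0, 0), S = 20.
W^NE = Σw_i − S^NE + (Σα_i)·S^NE = 53 + 3·20 = 113.
Planner: ∂(Σu_j)/∂s_i = Σα_j − 1 = 3 > 0, so everyone contributes w_i; S^SO = 53, W^SO = 53 + 3·53 = 212.
Deadweight loss = 99.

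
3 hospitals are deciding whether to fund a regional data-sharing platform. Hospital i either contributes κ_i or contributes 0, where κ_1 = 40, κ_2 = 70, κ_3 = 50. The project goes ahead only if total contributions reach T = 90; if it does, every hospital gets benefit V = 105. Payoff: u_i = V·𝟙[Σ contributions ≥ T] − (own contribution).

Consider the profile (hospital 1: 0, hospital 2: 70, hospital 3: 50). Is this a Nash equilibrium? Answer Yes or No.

Yes

Total = 120 ≥ 90: provided.
Hospital 1 (pledges 0, payoff 105): pledging 40 → total 160, payoff 65. No gain.
Hospital 2 (pledges 70, payoff 35): dropping to 0 → total 50, payoff 0. No gain.
Hospital 3 (pledges 50, payoff 55): dropping to 0 → total 70, payoff 0. No gain.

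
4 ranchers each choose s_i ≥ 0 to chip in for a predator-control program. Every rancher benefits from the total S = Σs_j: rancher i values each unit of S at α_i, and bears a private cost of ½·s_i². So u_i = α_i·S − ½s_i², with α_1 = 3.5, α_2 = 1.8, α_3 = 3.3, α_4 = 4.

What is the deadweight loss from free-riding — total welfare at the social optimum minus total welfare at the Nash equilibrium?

Rancher i's FOC: ∂u_i/∂s_i = α_i − s_i = 0, so s_i* = α_i.
NE contributions = (3.5, 1.8, 3.3, 4); S = 12.6.
W^NE = (Σα)·S − ½Σα_i² = 12.6² − ½·42.38 = 137.57.
Planner sets s_i = Σα_j = 12.6 for every i, so S^SO = 4·12.6 = 50.4.
W^SO = (Σα)·S^SO − ½·4·(Σα)² = (4/2)·12.6² = 317.52.
Deadweight loss = W^SO − W^NE = 179.95.

179.95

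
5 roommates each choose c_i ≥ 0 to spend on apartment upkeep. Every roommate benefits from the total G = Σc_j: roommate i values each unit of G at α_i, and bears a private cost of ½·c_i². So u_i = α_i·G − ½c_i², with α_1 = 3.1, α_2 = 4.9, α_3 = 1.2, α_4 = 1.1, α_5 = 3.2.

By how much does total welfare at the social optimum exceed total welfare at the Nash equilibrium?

Roommate i's FOC: ∂u_i/∂c_i = α_i − c_i = 0, so c_i* = α_i.
NE contributions = (3.1, 4.9, 1.2, 1.1, 3.2); G = 13.5.
W^NE = (Σα)·G − ½Σα_i² = 13.5² − ½·46.51 = 158.995.
Planner sets c_i = Σα_j = 13.5 for every i, so G^SO = 5·13.5 = 67.5.
W^SO = (Σα)·G^SO − ½·5·(Σα)² = (5/2)·13.5² = 455.625.
Deadweight loss = W^SO − W^NE = 296.63.

296.63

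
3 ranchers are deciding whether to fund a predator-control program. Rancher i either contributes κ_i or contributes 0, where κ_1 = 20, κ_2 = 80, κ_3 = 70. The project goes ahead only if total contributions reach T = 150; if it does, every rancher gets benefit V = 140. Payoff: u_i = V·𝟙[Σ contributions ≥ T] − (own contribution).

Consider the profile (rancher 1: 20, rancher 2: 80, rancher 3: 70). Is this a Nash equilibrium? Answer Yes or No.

Total = 170 ≥ 150: provided.
Rancher 1 (pledges 20, payoff 120): dropping to 0 → total 150, payoff 140. Profitable deviation.

No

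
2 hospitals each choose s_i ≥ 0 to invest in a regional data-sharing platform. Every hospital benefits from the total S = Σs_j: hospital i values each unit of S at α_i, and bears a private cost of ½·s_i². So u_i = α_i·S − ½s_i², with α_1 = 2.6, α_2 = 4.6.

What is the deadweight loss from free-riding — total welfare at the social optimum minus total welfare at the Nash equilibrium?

13.96

Hospital i's FOC: ∂u_i/∂s_i = α_i − s_i = 0, so s_i* = α_i.
NE contributions = (2.6, 4.6); S = 7.2.
W^NE = (Σα)·S − ½Σα_i² = 7.2² − ½·27.92 = 37.88.
Planner sets s_i = Σα_j = 7.2 for every i, so S^SO = 2·7.2 = 14.4.
W^SO = (Σα)·S^SO − ½·2·(Σα)² = (2/2)·7.2² = 51.84.
Deadweight loss = W^SO − W^NE = 13.96.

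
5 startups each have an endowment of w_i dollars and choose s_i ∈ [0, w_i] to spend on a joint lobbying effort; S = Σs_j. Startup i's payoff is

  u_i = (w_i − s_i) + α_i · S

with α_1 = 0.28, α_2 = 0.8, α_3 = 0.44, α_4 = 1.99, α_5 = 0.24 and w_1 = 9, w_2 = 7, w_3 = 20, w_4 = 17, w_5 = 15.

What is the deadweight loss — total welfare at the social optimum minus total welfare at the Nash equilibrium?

∂u_i/∂s_i = α_i − 1, so startup i contributes w_i if α_i > 1, else 0.
α_i > 1 for i ∈ {4}; NE contributions (0, 0, 0, 17, 0), S = 17.
W^NE = Σw_i − S^NE + (Σα_i)·S^NE = 68 + 2.75·17 = 114.75.
Planner: ∂(Σu_j)/∂s_i = Σα_j − 1 = 2.75 > 0, so everyone contributes w_i; S^SO = 68, W^SO = 68 + 2.75·68 = 255.
Deadweight loss = 140.25.

140.25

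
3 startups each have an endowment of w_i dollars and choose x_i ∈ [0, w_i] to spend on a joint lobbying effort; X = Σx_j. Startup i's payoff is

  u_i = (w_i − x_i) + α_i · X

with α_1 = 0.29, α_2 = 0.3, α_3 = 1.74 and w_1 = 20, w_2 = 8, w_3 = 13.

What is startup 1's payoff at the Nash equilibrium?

∂u_i/∂x_i = α_i − 1, so startup i contributes w_i if α_i > 1, else 0.
α_i > 1 for i ∈ {3}; NE contributions (0, 0, 13), X = 13.
u_1 = (20 − 0) + 0.29·13 = 23.77.

23.77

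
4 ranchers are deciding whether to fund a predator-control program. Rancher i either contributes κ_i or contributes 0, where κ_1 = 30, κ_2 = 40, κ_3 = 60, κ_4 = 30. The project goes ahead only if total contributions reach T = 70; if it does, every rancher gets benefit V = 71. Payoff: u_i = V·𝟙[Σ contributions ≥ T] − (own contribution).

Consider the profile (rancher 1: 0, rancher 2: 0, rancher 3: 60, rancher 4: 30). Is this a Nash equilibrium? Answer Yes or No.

Total = 90 ≥ 70: provided.
Rancher 1 (pledges 0, payoff 71): pledging 30 → total 120, payoff 41. No gain.
Rancher 2 (pledges 0, payoff 71): pledging 40 → total 130, payoff 31. No gain.
Rancher 3 (pledges 60, payoff 11): dropping to 0 → total 30, payoff 0. No gain.
Rancher 4 (pledges 30, payoff 41): dropping to 0 → total 60, payoff 0. No gain.

Yes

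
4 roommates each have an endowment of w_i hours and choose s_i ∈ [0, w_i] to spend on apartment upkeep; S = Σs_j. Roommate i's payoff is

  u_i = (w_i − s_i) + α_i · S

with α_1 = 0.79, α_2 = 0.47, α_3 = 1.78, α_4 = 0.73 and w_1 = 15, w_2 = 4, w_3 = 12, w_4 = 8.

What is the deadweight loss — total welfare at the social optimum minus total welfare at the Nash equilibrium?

74.79

∂u_i/∂s_i = α_i − 1, so roommate i contributes w_i if α_i > 1, else 0.
α_i > 1 for i ∈ {3}; NE contributions (0, 0, 12, 0), S = 12.
W^NE = Σw_i − S^NE + (Σα_i)·S^NE = 39 + 2.77·12 = 72.24.
Planner: ∂(Σu_j)/∂s_i = Σα_j − 1 = 2.77 > 0, so everyone contributes w_i; S^SO = 39, W^SO = 39 + 2.77·39 = 147.03.
Deadweight loss = 74.79.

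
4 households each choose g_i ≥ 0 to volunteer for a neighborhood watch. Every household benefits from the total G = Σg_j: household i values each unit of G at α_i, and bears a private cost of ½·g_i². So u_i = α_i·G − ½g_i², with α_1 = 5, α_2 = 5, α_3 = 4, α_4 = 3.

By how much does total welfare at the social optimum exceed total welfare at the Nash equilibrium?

326.5

Household i's FOC: ∂u_i/∂g_i = α_i − g_i = 0, so g_i* = α_i.
NE contributions = (5, 5, 4, 3); G = 17.
W^NE = (Σα)·G − ½Σα_i² = 17² − ½·75 = 251.5.
Planner sets g_i = Σα_j = 17 for every i, so G^SO = 4·17 = 68.
W^SO = (Σα)·G^SO − ½·4·(Σα)² = (4/2)·17² = 578.
Deadweight loss = W^SO − W^NE = 326.5.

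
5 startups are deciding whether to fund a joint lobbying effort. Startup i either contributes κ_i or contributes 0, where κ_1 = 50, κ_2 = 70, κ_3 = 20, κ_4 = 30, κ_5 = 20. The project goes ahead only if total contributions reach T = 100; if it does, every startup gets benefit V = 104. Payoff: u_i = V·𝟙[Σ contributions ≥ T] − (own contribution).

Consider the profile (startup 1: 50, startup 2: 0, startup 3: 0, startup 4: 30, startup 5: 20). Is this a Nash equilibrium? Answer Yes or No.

Yes

Total = 100 ≥ 100: provided.
Startup 1 (pledges 50, payoff 54): dropping to 0 → total 50, payoff 0. No gain.
Startup 2 (pledges 0, payoff 104): pledging 70 → total 170, payoff 34. No gain.
Startup 3 (pledges 0, payoff 104): pledging 20 → total 120, payoff 84. No gain.
Startup 4 (pledges 30, payoff 74): dropping to 0 → total 70, payoff 0. No gain.
Startup 5 (pledges 20, payoff 84): dropping to 0 → total 80, payoff 0. No gain.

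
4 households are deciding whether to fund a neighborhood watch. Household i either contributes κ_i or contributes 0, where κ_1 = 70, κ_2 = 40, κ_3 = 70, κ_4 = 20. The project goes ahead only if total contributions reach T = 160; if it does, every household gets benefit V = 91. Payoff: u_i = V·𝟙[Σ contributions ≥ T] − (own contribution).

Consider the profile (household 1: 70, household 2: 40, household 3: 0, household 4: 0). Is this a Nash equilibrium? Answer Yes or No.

No

Total = 110 < 160: not provided.
Household 1 (pledges 70, payoff -70): dropping to 0 → total 40, payoff 0. Profitable deviation.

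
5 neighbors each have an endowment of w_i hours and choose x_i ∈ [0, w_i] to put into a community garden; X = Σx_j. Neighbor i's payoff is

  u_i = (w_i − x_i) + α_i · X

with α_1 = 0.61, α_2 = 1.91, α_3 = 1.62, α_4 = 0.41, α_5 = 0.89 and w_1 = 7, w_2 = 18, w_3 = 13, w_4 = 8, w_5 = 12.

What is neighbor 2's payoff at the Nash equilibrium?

∂u_i/∂x_i = α_i − 1, so neighbor i contributes w_i if α_i > 1, else 0.
α_i > 1 for i ∈ {2, 3}; NE contributions (0, 18, 13, 0, 0), X = 31.
u_2 = (18 − 18) + 1.91·31 = 59.21.

59.21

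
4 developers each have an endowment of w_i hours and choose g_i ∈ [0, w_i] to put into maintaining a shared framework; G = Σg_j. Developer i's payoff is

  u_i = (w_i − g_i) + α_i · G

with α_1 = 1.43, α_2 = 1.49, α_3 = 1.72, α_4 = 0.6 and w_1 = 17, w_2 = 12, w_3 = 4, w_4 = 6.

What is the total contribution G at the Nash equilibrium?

33

∂u_i/∂g_i = α_i − 1, so developer i contributes w_i if α_i > 1, else 0.
α_i > 1 for i ∈ {1, 2, 3}; NE contributions (17, 12, 4, 0), G = 33.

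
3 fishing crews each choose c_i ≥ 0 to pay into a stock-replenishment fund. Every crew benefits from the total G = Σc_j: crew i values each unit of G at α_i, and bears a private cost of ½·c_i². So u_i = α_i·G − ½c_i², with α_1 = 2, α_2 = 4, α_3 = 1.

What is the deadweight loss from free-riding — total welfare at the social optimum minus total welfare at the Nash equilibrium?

35

Crew i's FOC: ∂u_i/∂c_i = α_i − c_i = 0, so c_i* = α_i.
NE contributions = (2, 4, 1); G = 7.
W^NE = (Σα)·G − ½Σα_i² = 7² − ½·21 = 38.5.
Planner sets c_i = Σα_j = 7 for every i, so G^SO = 3·7 = 21.
W^SO = (Σα)·G^SO − ½·3·(Σα)² = (3/2)·7² = 73.5.
Deadweight loss = W^SO − W^NE = 35.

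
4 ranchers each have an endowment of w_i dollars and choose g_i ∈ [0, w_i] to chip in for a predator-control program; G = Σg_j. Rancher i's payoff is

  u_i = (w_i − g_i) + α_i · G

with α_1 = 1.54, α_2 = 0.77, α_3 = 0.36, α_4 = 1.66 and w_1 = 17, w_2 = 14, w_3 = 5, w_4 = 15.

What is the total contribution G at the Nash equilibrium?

32

∂u_i/∂g_i = α_i − 1, so rancher i contributes w_i if α_i > 1, else 0.
α_i > 1 for i ∈ {1, 4}; NE contributions (17, 0, 0, 15), G = 32.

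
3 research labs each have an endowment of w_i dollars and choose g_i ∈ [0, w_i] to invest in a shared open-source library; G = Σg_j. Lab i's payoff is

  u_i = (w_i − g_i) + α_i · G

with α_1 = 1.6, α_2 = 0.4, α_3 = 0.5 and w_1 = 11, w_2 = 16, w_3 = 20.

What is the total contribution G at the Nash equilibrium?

∂u_i/∂g_i = α_i − 1, so lab i contributes w_i if α_i > 1, else 0.
α_i > 1 for i ∈ {1}; NE contributions (11, 0, 0), G = 11.

11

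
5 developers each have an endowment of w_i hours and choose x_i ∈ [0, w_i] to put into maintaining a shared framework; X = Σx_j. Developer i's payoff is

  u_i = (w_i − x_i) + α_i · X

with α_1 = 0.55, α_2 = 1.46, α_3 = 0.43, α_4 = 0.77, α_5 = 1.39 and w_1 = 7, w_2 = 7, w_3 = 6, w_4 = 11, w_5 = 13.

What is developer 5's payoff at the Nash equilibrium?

∂u_i/∂x_i = α_i − 1, so developer i contributes w_i if α_i > 1, else 0.
α_i > 1 for i ∈ {2, 5}; NE contributions (0, 7, 0, 0, 13), X = 20.
u_5 = (13 − 13) + 1.39·20 = 27.8.

27.8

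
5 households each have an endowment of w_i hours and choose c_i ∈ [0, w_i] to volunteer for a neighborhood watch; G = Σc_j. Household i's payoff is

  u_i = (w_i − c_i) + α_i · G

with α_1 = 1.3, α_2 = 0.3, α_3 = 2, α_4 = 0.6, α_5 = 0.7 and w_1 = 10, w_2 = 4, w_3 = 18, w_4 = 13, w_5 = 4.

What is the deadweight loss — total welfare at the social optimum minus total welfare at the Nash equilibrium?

81.9

∂u_i/∂c_i = α_i − 1, so household i contributes w_i if α_i > 1, else 0.
α_i > 1 for i ∈ {1, 3}; NE contributions (10, 0, 18, 0, 0), G = 28.
W^NE = Σw_i − G^NE + (Σα_i)·G^NE = 49 + 3.9·28 = 158.2.
Planner: ∂(Σu_j)/∂c_i = Σα_j − 1 = 3.9 > 0, so everyone contributes w_i; G^SO = 49, W^SO = 49 + 3.9·49 = 240.1.
Deadweight loss = 81.9.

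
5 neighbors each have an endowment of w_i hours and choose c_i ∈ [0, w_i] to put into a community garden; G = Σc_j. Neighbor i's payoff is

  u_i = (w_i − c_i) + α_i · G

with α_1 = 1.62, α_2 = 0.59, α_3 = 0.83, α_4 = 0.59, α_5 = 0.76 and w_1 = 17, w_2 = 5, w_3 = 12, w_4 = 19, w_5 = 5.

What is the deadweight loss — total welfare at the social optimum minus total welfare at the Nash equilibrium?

∂u_i/∂c_i = α_i − 1, so neighbor i contributes w_i if α_i > 1, else 0.
α_i > 1 for i ∈ {1}; NE contributions (17, 0, 0, 0, 0), G = 17.
W^NE = Σw_i − G^NE + (Σα_i)·G^NE = 58 + 3.39·17 = 115.63.
Planner: ∂(Σu_j)/∂c_i = Σα_j − 1 = 3.39 > 0, so everyone contributes w_i; G^SO = 58, W^SO = 58 + 3.39·58 = 254.62.
Deadweight loss = 138.99.

138.99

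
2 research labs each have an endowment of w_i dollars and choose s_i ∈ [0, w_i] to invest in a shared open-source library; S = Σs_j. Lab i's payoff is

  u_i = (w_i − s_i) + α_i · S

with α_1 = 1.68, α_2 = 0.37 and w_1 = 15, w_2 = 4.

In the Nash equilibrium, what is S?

∂u_i/∂s_i = α_i − 1, so lab i contributes w_i if α_i > 1, else 0.
α_i > 1 for i ∈ {1}; NE contributions (15, 0), S = 15.

15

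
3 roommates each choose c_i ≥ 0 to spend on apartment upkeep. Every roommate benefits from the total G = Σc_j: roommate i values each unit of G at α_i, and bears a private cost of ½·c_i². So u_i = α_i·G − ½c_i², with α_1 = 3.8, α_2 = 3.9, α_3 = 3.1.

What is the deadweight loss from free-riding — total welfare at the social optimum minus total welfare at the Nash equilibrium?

77.95

Roommate i's FOC: ∂u_i/∂c_i = α_i − c_i = 0, so c_i* = α_i.
NE contributions = (3.8, 3.9, 3.1); G = 10.8.
W^NE = (Σα)·G − ½Σα_i² = 10.8² − ½·39.26 = 97.01.
Planner sets c_i = Σα_j = 10.8 for every i, so G^SO = 3·10.8 = 32.4.
W^SO = (Σα)·G^SO − ½·3·(Σα)² = (3/2)·10.8² = 174.96.
Deadweight loss = W^SO − W^NE = 77.95.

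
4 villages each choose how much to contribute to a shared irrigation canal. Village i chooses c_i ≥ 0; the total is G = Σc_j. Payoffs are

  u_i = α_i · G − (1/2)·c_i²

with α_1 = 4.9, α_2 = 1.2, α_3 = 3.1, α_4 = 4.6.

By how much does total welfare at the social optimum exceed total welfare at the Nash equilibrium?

Village i's FOC: ∂u_i/∂c_i = α_i − c_i = 0, so c_i* = α_i.
NE contributions = (4.9, 1.2, 3.1, 4.6); G = 13.8.
W^NE = (Σα)·G − ½Σα_i² = 13.8² − ½·56.22 = 162.33.
Planner sets c_i = Σα_j = 13.8 for every i, so G^SO = 4·13.8 = 55.2.
W^SO = (Σα)·G^SO − ½·4·(Σα)² = (4/2)·13.8² = 380.88.
Deadweight loss = W^SO − W^NE = 218.55.

218.55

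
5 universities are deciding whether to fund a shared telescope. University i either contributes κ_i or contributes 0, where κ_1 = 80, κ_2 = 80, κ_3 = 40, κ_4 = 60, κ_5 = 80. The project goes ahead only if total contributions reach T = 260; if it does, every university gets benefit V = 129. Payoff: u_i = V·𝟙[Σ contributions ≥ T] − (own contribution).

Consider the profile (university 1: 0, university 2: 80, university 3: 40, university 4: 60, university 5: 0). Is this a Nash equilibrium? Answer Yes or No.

No

Total = 180 < 260: not provided.
University 1 (pledges 0, payoff 0): pledging 80 → total 260, payoff 49. Profitable deviation.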